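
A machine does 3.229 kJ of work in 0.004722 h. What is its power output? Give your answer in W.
P = W/t = 3229 J / 17 s = 190 W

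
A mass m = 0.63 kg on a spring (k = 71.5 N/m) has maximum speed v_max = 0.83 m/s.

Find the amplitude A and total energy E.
½mv²_max = ½kA² → A = v_max√(m/k) = 0.83×√(0.63/71.5) = 0.07791 m = 7.791 cm
E = ½mv²_max = ½×0.63×0.83² = 0.217 J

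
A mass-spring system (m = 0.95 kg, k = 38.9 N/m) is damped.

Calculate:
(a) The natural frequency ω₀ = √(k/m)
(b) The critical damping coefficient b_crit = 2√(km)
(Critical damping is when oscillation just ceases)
ω₀ = √(k/m) = √(38.9/0.95) = 6.399 rad/s
b_crit = 2√(km) = 2√(38.9×0.95) = 12.16 kg/s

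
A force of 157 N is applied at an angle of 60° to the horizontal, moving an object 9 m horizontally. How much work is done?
W = Fd cosθ = 157×9×cos(60°) = 706.5 J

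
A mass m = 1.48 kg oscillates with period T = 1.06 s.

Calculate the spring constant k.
T = 2π√(m/k) → k = m(2π/T)² = 1.48×(2π/1.06)² = 52 N/m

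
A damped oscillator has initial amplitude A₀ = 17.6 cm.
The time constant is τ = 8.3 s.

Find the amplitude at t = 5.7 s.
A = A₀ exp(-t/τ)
A = A₀ exp(−t/τ) = 17.6×exp(−5.7/8.3) = 8.857 cm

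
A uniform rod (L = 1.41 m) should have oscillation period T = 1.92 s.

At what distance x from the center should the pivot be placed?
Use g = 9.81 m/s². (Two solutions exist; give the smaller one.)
T = 2π√((L²/12 + x²)/(gx)). Let c = T²g/(4π²) = 0.916.
x² − cx + L²/12 = 0 → x = (c − √(c² − L²/3))/2 = 0.248 m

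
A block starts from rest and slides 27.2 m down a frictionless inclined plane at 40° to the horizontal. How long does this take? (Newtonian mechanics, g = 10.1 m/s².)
a = g sin(θ) = 10.1 × sin(40°) = 6.49 m/s²
t = √(2d/a) = √(2 × 27.2 / 6.49) = 2.89 s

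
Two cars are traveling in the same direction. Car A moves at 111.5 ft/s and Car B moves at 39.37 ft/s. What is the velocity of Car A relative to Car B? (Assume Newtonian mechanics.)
v_rel = v_A - v_B = 111.5 - 39.37 = 72.13 ft/s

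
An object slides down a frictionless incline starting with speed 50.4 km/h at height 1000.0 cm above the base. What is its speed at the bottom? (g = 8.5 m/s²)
½mv₀² + mgh = ½mv² → v = √(v₀² + 2gh) = √(14² + 2×8.5×10) = 19.13 m/s = 68.87 km/h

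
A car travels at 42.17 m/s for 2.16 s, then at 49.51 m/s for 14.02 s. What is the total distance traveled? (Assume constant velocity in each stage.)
d₁ = v₁t₁ = 42.17 × 2.16 = 91.0872 m
d₂ = v₂t₂ = 49.51 × 14.02 = 694.13 m
d_total = 91.0872 + 694.13 = 785.22 m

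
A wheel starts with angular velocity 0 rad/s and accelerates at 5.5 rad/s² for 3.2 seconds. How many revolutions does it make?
θ = ω₀t + ½αt² = 0×3.2 + ½×5.5×3.2² = 28.16 rad
Revolutions = θ/(2π) = 28.16/(2π) = 4.48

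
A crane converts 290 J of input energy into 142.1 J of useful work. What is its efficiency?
η = W_out/W_in = 142.1/290 = 0.49 = 49.0%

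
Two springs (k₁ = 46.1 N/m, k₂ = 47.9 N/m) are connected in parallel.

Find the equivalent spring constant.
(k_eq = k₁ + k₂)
k_eq = k₁ + k₂ = 46.1 + 47.9 = 94 N/m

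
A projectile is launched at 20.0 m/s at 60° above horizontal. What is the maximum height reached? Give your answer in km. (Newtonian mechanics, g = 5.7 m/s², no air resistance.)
H = v₀²sin²(θ)/(2g) (with unit conversion) = 0.02632 km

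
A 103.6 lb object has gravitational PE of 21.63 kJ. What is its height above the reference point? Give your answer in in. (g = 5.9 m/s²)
PE = mgh → h = PE/(mg) = 2.163e+04 J / (46.99 kg × 5.9 m/s²) = 78.02 m = 3071.0 in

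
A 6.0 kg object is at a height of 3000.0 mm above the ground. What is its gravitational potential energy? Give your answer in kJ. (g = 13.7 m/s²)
PE = mgh = 6 kg × 13.7 m/s² × 3 m = 246.6 J = 0.2466 kJ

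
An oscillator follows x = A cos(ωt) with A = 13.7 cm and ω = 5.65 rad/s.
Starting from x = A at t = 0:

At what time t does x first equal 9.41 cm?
cos(ωt) = x/A = 9.41/13.7 = 0.6869
ωt = arccos(0.6869) = 0.8136 rad
t = 0.8136/5.65 = 0.144 s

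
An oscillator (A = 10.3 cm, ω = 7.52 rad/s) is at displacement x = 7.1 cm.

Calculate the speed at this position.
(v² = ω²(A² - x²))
v = ω√(A² − x²) = 7.52×√(0.103² − 0.071²) = 0.5611 m/s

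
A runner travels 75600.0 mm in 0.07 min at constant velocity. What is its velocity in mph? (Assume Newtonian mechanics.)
v = d/t (with unit conversion) = 40.26 mph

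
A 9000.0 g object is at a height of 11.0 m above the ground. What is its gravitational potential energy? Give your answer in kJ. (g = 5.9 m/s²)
PE = mgh = 9 kg × 5.9 m/s² × 11 m = 584.1 J = 0.5841 kJ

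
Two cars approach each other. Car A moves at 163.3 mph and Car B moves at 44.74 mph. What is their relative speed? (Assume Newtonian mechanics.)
v_rel = v_A + v_B = 163.3 + 44.74 = 208.0 mph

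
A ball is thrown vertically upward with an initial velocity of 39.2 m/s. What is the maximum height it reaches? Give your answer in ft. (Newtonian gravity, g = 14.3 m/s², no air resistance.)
h_max = v₀²/(2g) (with unit conversion) = 176.3 ft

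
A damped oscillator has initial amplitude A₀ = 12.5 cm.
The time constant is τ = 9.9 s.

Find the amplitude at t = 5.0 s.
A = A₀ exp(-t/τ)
A = A₀ exp(−t/τ) = 12.5×exp(−5.0/9.9) = 7.543 cm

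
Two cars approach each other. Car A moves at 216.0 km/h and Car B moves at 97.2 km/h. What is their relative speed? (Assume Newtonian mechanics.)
v_rel = v_A + v_B = 216.0 + 97.2 = 313.2 km/h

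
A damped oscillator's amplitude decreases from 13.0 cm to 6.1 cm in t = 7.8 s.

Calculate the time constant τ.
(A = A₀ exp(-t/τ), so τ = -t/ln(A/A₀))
A/A₀ = 6.1/13.0 = 0.4692; ln(A/A₀) = -0.7567
τ = −t/ln(A/A₀) = −7.8/-0.7567 = 10.31 s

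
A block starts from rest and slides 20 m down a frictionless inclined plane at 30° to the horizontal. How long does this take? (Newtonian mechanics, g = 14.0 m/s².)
a = g sin(θ) = 14.0 × sin(30°) = 7.0 m/s²
t = √(2d/a) = √(2 × 20 / 7.0) = 2.39 s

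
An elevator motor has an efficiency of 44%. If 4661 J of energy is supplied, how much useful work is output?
W_out = η × W_in = 0.44 × 4661 = 2050.8 J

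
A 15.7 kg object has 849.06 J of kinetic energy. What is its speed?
KE = ½mv² → v = √(2KE/m) = √(2×849.06/15.7) = 10.4 m/s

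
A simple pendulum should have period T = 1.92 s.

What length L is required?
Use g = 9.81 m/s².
T = 2π√(L/g) → L = g(T/2π)² = 9.81×(1.92/2π)² = 0.916 m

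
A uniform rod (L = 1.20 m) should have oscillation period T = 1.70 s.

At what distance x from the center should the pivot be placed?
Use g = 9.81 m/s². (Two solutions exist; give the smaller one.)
T = 2π√((L²/12 + x²)/(gx)). Let c = T²g/(4π²) = 0.7181.
x² − cx + L²/12 = 0 → x = (c − √(c² − L²/3))/2 = 0.2646 m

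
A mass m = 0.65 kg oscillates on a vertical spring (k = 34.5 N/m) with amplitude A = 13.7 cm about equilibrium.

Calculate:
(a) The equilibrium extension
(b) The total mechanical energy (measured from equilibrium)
x_eq = mg/k = 0.65×9.81/34.5 = 0.1848 m = 18.48 cm
E = ½kA² = ½×34.5×(0.137)² = 0.3238 J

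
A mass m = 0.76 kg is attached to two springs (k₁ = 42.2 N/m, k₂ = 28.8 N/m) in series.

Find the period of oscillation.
k_eq = k₁k₂/(k₁+k₂) = 17.12 N/m
T = 2π√(m/k_eq) = 2π√(0.76/17.12) = 1.324 s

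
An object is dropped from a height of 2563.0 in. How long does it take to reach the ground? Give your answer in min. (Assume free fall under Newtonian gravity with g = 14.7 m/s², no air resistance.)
t = √(2h/g) (with unit conversion) = 0.0496 min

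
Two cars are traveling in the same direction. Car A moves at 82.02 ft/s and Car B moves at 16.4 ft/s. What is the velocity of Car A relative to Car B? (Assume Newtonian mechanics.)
v_rel = v_A - v_B = 82.02 - 16.4 = 65.62 ft/s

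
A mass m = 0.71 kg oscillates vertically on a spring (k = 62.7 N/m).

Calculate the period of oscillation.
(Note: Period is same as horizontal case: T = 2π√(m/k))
T = 2π√(m/k) = 2π√(0.71/62.7) = 0.6686 s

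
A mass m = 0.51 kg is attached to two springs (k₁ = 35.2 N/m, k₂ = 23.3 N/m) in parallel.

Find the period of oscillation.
k_eq = k₁+k₂ = 58.5 N/m
T = 2π√(m/k_eq) = 2π√(0.51/58.5) = 0.5867 s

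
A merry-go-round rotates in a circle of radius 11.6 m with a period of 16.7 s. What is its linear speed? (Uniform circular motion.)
v = 2πr/T = 2π×11.6/16.7 = 4.36 m/s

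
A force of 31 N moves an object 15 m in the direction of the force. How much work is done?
W = Fd = 31×15 = 465.0 J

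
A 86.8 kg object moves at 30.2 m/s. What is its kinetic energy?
KE = ½mv² = ½×86.8×30.2² = 39582.54 J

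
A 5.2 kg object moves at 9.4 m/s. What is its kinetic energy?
KE = ½mv² = ½×5.2×9.4² = 229.736 J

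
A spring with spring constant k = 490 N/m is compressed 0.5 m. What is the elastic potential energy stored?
PE = ½kx² = ½×490×0.5² = 61.25 J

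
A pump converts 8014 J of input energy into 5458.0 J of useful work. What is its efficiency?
η = W_out/W_in = 5458.0/8014 = 0.6811 = 68.11%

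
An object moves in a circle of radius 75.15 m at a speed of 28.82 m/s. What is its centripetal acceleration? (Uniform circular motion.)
a_c = v²/r = 28.82²/75.15 = 830.592/75.15 = 11.05 m/s²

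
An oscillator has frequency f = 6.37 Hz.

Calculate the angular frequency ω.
ω = 2πf = 2π×6.37 = 40.02 rad/s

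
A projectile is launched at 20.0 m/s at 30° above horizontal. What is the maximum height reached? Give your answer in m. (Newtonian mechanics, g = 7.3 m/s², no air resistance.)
H = v₀²sin²(θ)/(2g) = 6.849 m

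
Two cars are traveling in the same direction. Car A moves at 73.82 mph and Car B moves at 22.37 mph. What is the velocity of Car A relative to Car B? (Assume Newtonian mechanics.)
v_rel = v_A - v_B = 73.82 - 22.37 = 51.45 mph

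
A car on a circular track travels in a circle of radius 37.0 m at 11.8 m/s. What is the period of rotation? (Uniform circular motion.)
T = 2πr/v = 2π×37.0/11.8 = 19.7 s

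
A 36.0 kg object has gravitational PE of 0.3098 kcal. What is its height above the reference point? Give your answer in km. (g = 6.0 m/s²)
PE = mgh → h = PE/(mg) = 1296 J / (36 kg × 6.0 m/s²) = 6.001 m = 0.006001 km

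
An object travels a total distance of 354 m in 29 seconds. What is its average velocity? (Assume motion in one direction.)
v_avg = Δd / Δt = 354 / 29 = 12.21 m/s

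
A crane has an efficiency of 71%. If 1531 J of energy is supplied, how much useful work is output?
W_out = η × W_in = 0.71 × 1531 = 1087.0 J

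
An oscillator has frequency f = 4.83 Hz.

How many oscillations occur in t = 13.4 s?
n = f×t = 4.83×13.4 = 64.72 oscillations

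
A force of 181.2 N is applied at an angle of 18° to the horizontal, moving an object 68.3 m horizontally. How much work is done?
W = Fd cosθ = 181.2×68.3×cos(18°) = 11770.0 J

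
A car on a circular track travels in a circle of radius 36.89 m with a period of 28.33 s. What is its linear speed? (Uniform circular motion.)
v = 2πr/T = 2π×36.89/28.33 = 8.18 m/s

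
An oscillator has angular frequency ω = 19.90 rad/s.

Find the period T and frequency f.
T = 2π/ω = 2π/19.9 = 0.3157 s; f = ω/2π = 3.167 Hz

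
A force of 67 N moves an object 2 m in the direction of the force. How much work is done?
W = Fd = 67×2 = 134.0 J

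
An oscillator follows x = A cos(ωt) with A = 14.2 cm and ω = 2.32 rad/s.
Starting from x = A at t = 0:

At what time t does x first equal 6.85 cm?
cos(ωt) = x/A = 6.85/14.2 = 0.4824
ωt = arccos(0.4824) = 1.067 rad
t = 1.067/2.32 = 0.4601 s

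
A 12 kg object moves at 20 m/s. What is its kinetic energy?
KE = ½mv² = ½×12×20² = 2400.0 J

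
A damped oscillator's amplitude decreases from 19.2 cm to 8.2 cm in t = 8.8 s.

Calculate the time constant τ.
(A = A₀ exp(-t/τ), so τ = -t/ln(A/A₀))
A/A₀ = 8.2/19.2 = 0.4271; ln(A/A₀) = -0.8508
τ = −t/ln(A/A₀) = −8.8/-0.8508 = 10.34 s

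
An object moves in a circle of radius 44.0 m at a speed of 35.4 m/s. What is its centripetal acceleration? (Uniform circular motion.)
a_c = v²/r = 35.4²/44.0 = 1253.16/44.0 = 28.48 m/s²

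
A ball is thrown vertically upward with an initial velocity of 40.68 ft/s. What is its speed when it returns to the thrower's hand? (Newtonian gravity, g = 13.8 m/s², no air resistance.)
By conservation of energy, the ball returns at the same speed = 40.68 ft/s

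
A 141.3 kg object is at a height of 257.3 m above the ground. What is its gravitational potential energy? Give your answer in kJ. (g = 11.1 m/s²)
PE = mgh = 141.3 kg × 11.1 m/s² × 257.3 m = 4.036e+05 J = 403.6 kJ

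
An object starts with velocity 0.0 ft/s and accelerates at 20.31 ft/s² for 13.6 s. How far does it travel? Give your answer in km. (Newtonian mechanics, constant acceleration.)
d = v₀t + ½at² (with unit conversion) = 0.5725 km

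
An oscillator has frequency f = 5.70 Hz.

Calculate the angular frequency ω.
ω = 2πf = 2π×5.7 = 35.81 rad/s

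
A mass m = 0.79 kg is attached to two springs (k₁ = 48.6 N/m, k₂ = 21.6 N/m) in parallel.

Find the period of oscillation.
k_eq = k₁+k₂ = 70.2 N/m
T = 2π√(m/k_eq) = 2π√(0.79/70.2) = 0.6665 s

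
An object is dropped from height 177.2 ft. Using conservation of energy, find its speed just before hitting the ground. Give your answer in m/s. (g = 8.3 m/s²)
mgh = ½mv² → v = √(2gh) = √(2×8.3×54.01) = 29.94 m/s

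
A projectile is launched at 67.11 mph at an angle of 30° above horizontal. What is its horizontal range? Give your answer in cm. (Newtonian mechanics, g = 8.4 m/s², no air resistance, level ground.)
R = v₀² sin(2θ) / g (with unit conversion) = 9279.0 cm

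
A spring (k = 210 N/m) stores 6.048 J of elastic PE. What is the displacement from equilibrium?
PE = ½kx² → x = √(2PE/k) = √(2×6.048/210) = 0.24 m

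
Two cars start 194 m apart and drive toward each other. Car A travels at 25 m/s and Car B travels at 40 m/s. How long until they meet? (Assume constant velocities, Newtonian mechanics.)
Combined speed: v_combined = 25 + 40 = 65 m/s
Time to meet: t = d/65 = 194/65 = 2.98 s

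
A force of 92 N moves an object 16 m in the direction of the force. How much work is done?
W = Fd = 92×16 = 1472.0 J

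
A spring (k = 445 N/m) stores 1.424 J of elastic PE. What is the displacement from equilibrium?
PE = ½kx² → x = √(2PE/k) = √(2×1.424/445) = 0.08 m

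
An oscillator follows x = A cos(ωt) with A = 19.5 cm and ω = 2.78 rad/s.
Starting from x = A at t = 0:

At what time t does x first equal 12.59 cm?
cos(ωt) = x/A = 12.59/19.5 = 0.6456
ωt = arccos(0.6456) = 0.8689 rad
t = 0.8689/2.78 = 0.3126 s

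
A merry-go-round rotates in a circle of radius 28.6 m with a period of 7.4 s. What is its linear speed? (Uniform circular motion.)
v = 2πr/T = 2π×28.6/7.4 = 24.28 m/s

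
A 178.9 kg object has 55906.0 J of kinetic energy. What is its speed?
KE = ½mv² → v = √(2KE/m) = √(2×55906.0/178.9) = 25.0 m/s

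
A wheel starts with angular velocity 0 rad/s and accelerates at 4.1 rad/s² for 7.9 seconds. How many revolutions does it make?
θ = ω₀t + ½αt² = 0×7.9 + ½×4.1×7.9² = 127.94 rad
Revolutions = θ/(2π) = 127.94/(2π) = 20.36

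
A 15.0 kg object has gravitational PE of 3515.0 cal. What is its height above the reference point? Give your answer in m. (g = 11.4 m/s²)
PE = mgh → h = PE/(mg) = 1.471e+04 J / (15 kg × 11.4 m/s²) = 86 m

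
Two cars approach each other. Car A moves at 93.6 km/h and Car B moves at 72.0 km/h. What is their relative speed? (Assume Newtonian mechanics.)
v_rel = v_A + v_B = 93.6 + 72.0 = 165.6 km/h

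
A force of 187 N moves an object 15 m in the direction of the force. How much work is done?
W = Fd = 187×15 = 2805.0 J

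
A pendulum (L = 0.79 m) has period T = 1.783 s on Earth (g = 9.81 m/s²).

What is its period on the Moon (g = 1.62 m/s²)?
T = 2π√(L/g), so T_moon/T_earth = √(g_earth/g_moon)
T_moon = 2π√(0.79/1.62) = 4.388 s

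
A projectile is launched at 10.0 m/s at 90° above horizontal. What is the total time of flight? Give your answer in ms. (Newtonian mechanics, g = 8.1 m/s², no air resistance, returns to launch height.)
T = 2v₀sin(θ)/g (with unit conversion) = 2469.0 ms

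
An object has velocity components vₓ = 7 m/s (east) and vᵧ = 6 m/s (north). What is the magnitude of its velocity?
|v| = √(vₓ² + vᵧ²) = √(7² + 6²) = √(85) = 9.22 m/s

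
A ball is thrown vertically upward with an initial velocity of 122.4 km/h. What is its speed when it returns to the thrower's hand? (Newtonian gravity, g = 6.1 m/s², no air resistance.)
By conservation of energy, the ball returns at the same speed = 122.4 km/h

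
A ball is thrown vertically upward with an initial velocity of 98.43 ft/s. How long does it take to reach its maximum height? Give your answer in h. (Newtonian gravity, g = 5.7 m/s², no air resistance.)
t_up = v₀/g (with unit conversion) = 0.001462 h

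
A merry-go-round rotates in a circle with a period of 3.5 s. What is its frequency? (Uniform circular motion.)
f = 1/T = 1/3.5 = 0.2857 Hz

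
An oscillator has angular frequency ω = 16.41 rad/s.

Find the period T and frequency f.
T = 2π/ω = 2π/16.41 = 0.3829 s; f = ω/2π = 2.612 Hz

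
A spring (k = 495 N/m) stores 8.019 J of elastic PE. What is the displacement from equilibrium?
PE = ½kx² → x = √(2PE/k) = √(2×8.019/495) = 0.18 m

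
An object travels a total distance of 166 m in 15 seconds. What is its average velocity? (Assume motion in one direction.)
v_avg = Δd / Δt = 166 / 15 = 11.07 m/s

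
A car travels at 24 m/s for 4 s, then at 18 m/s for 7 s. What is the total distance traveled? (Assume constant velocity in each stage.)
d₁ = v₁t₁ = 24 × 4 = 96 m
d₂ = v₂t₂ = 18 × 7 = 126 m
d_total = 96 + 126 = 222 m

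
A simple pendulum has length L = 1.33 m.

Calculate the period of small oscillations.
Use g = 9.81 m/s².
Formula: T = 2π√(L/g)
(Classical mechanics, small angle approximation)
T = 2π√(L/g) = 2π√(1.33/9.81) = 2.314 s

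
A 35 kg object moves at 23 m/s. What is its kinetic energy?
KE = ½mv² = ½×35×23² = 9257.5 J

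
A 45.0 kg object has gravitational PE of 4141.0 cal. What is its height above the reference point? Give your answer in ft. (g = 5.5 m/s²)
PE = mgh → h = PE/(mg) = 1.733e+04 J / (45 kg × 5.5 m/s²) = 70 m = 229.7 ft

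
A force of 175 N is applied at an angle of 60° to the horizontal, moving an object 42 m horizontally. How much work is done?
W = Fd cosθ = 175×42×cos(60°) = 3675.0 J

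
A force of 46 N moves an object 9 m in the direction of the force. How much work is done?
W = Fd = 46×9 = 414.0 J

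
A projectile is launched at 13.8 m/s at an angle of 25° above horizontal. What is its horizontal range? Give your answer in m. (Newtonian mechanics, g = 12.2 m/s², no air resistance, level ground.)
R = v₀² sin(2θ) / g = 11.96 m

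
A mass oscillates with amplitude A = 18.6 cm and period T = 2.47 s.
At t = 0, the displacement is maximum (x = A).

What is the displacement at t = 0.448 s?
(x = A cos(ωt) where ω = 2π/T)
ω = 2π/T = 2π/2.47 = 2.544 rad/s
x = A cos(ωt) = 18.6×cos(2.544×0.448) = 7.774 cm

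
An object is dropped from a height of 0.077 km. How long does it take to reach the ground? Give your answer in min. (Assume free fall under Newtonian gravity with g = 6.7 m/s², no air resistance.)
t = √(2h/g) (with unit conversion) = 0.0799 min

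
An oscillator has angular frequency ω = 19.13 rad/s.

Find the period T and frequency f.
T = 2π/ω = 2π/19.13 = 0.3284 s; f = ω/2π = 3.045 Hz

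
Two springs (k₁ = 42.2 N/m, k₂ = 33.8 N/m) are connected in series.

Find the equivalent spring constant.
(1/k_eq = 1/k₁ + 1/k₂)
1/k_eq = 1/42.2 + 1/33.8 = 0.053282; k_eq = 18.77 N/m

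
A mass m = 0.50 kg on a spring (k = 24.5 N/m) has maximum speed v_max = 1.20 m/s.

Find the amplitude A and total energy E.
½mv²_max = ½kA² → A = v_max√(m/k) = 1.2×√(0.5/24.5) = 0.1714 m = 17.14 cm
E = ½mv²_max = ½×0.5×1.2² = 0.36 J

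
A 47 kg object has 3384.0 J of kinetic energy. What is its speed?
KE = ½mv² → v = √(2KE/m) = √(2×3384.0/47) = 12.0 m/s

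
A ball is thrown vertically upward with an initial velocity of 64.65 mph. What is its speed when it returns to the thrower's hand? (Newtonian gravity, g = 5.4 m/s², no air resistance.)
By conservation of energy, the ball returns at the same speed = 64.65 mph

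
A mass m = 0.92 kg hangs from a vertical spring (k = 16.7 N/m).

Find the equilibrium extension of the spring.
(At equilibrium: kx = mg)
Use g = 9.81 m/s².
x_eq = mg/k = 0.92×9.81/16.7 = 0.5404 m = 54.04 cm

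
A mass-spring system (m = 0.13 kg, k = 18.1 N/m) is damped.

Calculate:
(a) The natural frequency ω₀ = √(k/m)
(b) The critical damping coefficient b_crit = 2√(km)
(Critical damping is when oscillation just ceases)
ω₀ = √(k/m) = √(18.1/0.13) = 11.8 rad/s
b_crit = 2√(km) = 2√(18.1×0.13) = 3.068 kg/s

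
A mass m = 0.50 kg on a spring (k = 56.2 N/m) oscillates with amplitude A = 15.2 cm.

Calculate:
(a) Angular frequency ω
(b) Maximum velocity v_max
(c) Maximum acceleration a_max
ω = √(k/m) = √(56.2/0.5) = 10.6 rad/s
v_max = ωA = 10.6×0.152 = 1.611 m/s
a_max = ω²A = 10.6²×0.152 = 17.08 m/s²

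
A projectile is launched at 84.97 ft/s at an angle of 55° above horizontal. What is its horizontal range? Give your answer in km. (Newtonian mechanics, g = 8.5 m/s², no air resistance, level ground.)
R = v₀² sin(2θ) / g (with unit conversion) = 0.07415 km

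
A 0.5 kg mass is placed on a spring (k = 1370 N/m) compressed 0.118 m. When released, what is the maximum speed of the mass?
½kx² = ½mv² → v = x√(k/m) = 0.118×√(1370/0.5) = 6.177 m/s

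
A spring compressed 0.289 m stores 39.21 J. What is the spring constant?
PE = ½kx² → k = 2PE/x² = 2×39.21/0.289² = 938.9 N/m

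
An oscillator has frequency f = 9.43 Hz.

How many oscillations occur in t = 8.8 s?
n = f×t = 9.43×8.8 = 82.98 oscillations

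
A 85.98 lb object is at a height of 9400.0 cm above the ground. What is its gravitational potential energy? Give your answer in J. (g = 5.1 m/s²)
PE = mgh = 39 kg × 5.1 m/s² × 94 m = 1.87e+04 J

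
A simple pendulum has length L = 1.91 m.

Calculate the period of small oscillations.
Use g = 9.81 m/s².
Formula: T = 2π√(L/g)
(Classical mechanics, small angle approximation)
T = 2π√(L/g) = 2π√(1.91/9.81) = 2.772 s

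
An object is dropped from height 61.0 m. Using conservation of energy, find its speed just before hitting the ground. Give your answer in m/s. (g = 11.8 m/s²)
mgh = ½mv² → v = √(2gh) = √(2×11.8×61) = 37.94 m/s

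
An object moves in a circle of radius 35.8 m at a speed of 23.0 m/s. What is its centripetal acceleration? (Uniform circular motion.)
a_c = v²/r = 23.0²/35.8 = 529/35.8 = 14.78 m/s²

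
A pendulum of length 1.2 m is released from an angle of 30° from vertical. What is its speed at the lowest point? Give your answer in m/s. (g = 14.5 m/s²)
h = L(1 − cosθ) = 1.2×(1 − cos30°) = 0.1608 m
v = √(2gh) = √(2×14.5×0.1608) = 2.159 m/s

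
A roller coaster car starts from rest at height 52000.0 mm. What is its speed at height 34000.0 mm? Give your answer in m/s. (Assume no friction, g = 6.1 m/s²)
mgh₁ = ½mv₂² + mgh₂ → v₂ = √(2g(h₁−h₂)) = √(2×6.1×(52−34)) = 14.82 m/s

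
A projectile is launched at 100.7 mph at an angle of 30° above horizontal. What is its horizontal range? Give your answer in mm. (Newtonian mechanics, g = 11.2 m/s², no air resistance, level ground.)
R = v₀² sin(2θ) / g (with unit conversion) = 156700.0 mm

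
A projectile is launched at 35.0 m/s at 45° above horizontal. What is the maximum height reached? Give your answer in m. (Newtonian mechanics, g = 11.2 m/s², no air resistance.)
H = v₀²sin²(θ)/(2g) = 27.34 m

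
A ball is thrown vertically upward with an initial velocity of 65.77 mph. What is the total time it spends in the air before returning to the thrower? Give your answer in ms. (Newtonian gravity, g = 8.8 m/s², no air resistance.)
t_total = 2v₀/g (with unit conversion) = 6682.0 ms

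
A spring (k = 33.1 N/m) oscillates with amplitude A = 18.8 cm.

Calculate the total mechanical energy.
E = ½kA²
E = ½kA² = ½×33.1×(0.188)² = 0.5849 J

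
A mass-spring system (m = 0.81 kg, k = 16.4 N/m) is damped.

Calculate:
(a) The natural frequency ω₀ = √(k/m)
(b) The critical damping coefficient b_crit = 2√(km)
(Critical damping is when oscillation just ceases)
ω₀ = √(k/m) = √(16.4/0.81) = 4.5 rad/s
b_crit = 2√(km) = 2√(16.4×0.81) = 7.289 kg/s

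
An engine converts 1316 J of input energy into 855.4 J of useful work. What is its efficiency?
η = W_out/W_in = 855.4/1316 = 0.65 = 65.0%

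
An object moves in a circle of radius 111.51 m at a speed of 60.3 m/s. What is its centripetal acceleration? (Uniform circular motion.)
a_c = v²/r = 60.3²/111.51 = 3636.09/111.51 = 32.61 m/s²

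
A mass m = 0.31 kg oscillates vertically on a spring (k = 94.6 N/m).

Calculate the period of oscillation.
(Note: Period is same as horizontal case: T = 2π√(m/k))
T = 2π√(m/k) = 2π√(0.31/94.6) = 0.3597 s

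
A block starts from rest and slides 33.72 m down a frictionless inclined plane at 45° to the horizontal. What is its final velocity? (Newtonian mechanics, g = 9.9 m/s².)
a = g sin(θ) = 9.9 × sin(45°) = 7.0 m/s²
v = √(2ad) = √(2 × 7.0 × 33.72) = 21.73 m/s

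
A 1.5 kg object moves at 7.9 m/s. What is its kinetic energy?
KE = ½mv² = ½×1.5×7.9² = 46.8075 J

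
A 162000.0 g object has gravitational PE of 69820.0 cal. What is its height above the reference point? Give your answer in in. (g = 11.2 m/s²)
PE = mgh → h = PE/(mg) = 2.921e+05 J / (162 kg × 11.2 m/s²) = 161 m = 6339.0 in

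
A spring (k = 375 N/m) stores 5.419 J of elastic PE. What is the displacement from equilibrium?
PE = ½kx² → x = √(2PE/k) = √(2×5.419/375) = 0.17 m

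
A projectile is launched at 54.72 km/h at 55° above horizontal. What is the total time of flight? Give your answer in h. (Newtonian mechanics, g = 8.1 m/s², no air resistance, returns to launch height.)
T = 2v₀sin(θ)/g (with unit conversion) = 0.000854 h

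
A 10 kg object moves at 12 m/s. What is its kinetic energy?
KE = ½mv² = ½×10×12² = 720.0 J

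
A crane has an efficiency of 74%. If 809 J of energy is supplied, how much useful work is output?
W_out = η × W_in = 0.74 × 809 = 598.66 J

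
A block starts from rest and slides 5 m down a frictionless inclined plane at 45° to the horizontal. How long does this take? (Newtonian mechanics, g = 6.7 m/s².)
a = g sin(θ) = 6.7 × sin(45°) = 4.74 m/s²
t = √(2d/a) = √(2 × 5 / 4.74) = 1.45 s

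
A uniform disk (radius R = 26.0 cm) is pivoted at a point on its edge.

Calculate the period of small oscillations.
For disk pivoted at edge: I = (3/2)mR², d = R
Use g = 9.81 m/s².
I/m = (3/2)R² = 0.1014 m²; d = R = 0.26 m
T = 2π√((3/2)R²/(gR)) = 2π√(3R/(2g)) = 1.253 s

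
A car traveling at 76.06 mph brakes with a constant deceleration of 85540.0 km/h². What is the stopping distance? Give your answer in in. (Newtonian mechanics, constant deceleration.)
d = v₀² / (2a) (with unit conversion) = 3448.0 in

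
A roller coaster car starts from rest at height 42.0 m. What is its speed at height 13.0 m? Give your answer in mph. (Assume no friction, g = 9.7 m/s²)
mgh₁ = ½mv₂² + mgh₂ → v₂ = √(2g(h₁−h₂)) = √(2×9.7×(42−13)) = 23.72 m/s = 53.06 mph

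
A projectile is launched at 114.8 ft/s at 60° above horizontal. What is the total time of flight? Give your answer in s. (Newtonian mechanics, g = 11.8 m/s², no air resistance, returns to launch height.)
T = 2v₀sin(θ)/g (with unit conversion) = 5.136 s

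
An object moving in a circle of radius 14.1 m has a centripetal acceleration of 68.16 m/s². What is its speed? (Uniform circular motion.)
v = √(a_c × r) = √(68.16 × 14.1) = 31.0 m/s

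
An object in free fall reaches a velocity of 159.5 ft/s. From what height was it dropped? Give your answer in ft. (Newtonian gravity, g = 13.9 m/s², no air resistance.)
h = v²/(2g) (with unit conversion) = 278.9 ft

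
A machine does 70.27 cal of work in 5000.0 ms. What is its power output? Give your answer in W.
P = W/t = 294 J / 5 s = 58.8 W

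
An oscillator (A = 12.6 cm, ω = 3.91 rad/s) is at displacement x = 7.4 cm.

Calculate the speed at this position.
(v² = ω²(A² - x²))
v = ω√(A² − x²) = 3.91×√(0.126² − 0.074²) = 0.3987 m/s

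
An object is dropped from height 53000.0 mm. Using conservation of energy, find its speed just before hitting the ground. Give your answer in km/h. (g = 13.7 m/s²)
mgh = ½mv² → v = √(2gh) = √(2×13.7×53) = 38.11 m/s = 137.2 km/h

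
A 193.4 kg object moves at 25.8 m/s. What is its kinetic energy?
KE = ½mv² = ½×193.4×25.8² = 64367.39 J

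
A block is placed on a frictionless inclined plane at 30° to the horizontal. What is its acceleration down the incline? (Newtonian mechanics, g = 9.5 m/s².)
a = g sin(θ) = 9.5 × sin(30°) = 9.5 × 0.5 = 4.75 m/s²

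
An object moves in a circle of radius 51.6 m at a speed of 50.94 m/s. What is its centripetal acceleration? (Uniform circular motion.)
a_c = v²/r = 50.94²/51.6 = 2594.88/51.6 = 50.29 m/s²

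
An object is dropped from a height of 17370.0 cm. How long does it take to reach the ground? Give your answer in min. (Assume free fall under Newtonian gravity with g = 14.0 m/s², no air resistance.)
t = √(2h/g) (with unit conversion) = 0.08302 min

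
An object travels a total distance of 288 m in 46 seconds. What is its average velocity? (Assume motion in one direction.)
v_avg = Δd / Δt = 288 / 46 = 6.26 m/s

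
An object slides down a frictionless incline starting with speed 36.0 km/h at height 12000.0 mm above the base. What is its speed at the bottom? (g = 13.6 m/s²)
½mv₀² + mgh = ½mv² → v = √(v₀² + 2gh) = √(10² + 2×13.6×12) = 20.65 m/s = 74.34 km/h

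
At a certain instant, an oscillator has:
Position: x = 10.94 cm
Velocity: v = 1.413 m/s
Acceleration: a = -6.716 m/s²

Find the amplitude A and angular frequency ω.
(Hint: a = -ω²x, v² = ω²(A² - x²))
a = −ω²x → ω = √(|a|/x) = √(6.716/0.1094) = 7.835 rad/s
v² = ω²(A² − x²) → A = √(x² + v²/ω²) = √(0.1094² + 1.413²/7.835²) = 0.2109 m = 21.09 cm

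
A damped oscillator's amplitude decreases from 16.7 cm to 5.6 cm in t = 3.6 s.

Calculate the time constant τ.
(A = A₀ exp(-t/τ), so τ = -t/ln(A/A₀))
A/A₀ = 5.6/16.7 = 0.3353; ln(A/A₀) = -1.093
τ = −t/ln(A/A₀) = −3.6/-1.093 = 3.295 s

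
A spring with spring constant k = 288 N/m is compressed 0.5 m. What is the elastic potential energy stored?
PE = ½kx² = ½×288×0.5² = 36.0 J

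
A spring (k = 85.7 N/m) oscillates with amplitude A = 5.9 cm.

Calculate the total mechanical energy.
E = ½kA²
E = ½kA² = ½×85.7×(0.059)² = 0.1492 J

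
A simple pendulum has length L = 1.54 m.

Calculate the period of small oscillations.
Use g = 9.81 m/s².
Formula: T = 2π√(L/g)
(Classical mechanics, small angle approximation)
T = 2π√(L/g) = 2π√(1.54/9.81) = 2.489 s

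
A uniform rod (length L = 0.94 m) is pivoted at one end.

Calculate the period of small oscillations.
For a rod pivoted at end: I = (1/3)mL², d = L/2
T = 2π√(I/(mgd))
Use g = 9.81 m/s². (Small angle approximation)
I/m = (1/3)L² = 0.2945 m²; d = L/2 = 0.47 m
T = 2π√(I/(mgd)) = 2π√(0.2945/(9.81×0.47)) = 1.588 s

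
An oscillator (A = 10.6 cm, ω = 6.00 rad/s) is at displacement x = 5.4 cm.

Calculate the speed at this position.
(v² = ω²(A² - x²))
v = ω√(A² − x²) = 6.0×√(0.106² − 0.054²) = 0.5473 m/s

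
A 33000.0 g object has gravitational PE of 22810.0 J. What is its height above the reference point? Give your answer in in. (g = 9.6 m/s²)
PE = mgh → h = PE/(mg) = 2.281e+04 J / (33 kg × 9.6 m/s²) = 72 m = 2835.0 in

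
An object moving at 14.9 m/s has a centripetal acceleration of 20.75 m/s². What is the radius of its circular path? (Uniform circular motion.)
r = v²/a_c = 14.9²/20.75 = 10.7 m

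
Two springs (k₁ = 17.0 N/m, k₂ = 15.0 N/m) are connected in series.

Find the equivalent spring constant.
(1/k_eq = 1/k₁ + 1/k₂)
1/k_eq = 1/17.0 + 1/15.0 = 0.12549; k_eq = 7.969 N/m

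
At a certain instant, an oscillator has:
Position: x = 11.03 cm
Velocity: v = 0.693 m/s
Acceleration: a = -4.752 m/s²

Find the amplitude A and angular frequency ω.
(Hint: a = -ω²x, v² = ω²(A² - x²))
a = −ω²x → ω = √(|a|/x) = √(4.752/0.1103) = 6.564 rad/s
v² = ω²(A² − x²) → A = √(x² + v²/ω²) = √(0.1103² + 0.693²/6.564²) = 0.1527 m = 15.27 cm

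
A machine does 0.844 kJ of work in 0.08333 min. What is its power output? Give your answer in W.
P = W/t = 844 J / 5 s = 168.8 W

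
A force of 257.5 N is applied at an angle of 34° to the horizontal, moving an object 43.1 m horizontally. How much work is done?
W = Fd cosθ = 257.5×43.1×cos(34°) = 9200.9 J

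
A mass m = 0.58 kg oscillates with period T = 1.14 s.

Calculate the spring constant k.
T = 2π√(m/k) → k = m(2π/T)² = 0.58×(2π/1.14)² = 17.62 N/m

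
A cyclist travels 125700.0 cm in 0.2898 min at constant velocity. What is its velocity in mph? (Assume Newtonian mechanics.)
v = d/t (with unit conversion) = 161.7 mph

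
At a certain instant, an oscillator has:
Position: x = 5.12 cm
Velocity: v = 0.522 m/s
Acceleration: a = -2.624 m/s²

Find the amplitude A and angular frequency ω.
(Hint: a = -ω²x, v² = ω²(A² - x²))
a = −ω²x → ω = √(|a|/x) = √(2.624/0.0512) = 7.159 rad/s
v² = ω²(A² − x²) → A = √(x² + v²/ω²) = √(0.0512² + 0.522²/7.159²) = 0.0891 m = 8.91 cm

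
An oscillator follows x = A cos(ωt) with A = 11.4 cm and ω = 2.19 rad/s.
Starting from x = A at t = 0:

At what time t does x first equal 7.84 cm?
cos(ωt) = x/A = 7.84/11.4 = 0.6877
ωt = arccos(0.6877) = 0.8125 rad
t = 0.8125/2.19 = 0.371 s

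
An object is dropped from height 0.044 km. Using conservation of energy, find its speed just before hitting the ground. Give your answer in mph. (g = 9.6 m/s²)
mgh = ½mv² → v = √(2gh) = √(2×9.6×44) = 29.07 m/s = 65.02 mph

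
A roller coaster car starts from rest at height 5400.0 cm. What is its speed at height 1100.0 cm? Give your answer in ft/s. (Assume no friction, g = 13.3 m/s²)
mgh₁ = ½mv₂² + mgh₂ → v₂ = √(2g(h₁−h₂)) = √(2×13.3×(54−11)) = 33.82 m/s = 111.0 ft/s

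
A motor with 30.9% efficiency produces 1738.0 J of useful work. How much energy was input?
W_in = W_out/η = 1738.0/0.309 = 5624.6 J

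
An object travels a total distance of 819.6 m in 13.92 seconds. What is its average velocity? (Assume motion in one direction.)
v_avg = Δd / Δt = 819.6 / 13.92 = 58.88 m/s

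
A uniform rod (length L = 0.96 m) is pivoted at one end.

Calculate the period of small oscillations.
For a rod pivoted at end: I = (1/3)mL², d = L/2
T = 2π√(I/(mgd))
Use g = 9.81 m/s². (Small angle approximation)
I/m = (1/3)L² = 0.3072 m²; d = L/2 = 0.48 m
T = 2π√(I/(mgd)) = 2π√(0.3072/(9.81×0.48)) = 1.605 s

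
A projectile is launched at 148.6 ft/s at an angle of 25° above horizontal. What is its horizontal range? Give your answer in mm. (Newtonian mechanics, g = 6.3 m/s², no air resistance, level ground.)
R = v₀² sin(2θ) / g (with unit conversion) = 249400.0 mm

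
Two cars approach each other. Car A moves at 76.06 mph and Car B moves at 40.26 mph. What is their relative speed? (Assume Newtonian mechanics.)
v_rel = v_A + v_B = 76.06 + 40.26 = 116.3 mph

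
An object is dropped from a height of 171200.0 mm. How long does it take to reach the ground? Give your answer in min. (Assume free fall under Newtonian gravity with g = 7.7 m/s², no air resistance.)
t = √(2h/g) (with unit conversion) = 0.1111 min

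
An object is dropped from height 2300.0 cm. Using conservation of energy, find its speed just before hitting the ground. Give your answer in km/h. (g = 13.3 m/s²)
mgh = ½mv² → v = √(2gh) = √(2×13.3×23) = 24.73 m/s = 89.04 km/h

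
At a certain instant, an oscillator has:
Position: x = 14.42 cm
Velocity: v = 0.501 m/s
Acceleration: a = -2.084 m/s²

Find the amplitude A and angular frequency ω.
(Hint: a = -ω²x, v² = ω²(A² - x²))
a = −ω²x → ω = √(|a|/x) = √(2.084/0.1442) = 3.802 rad/s
v² = ω²(A² − x²) → A = √(x² + v²/ω²) = √(0.1442² + 0.501²/3.802²) = 0.1953 m = 19.53 cm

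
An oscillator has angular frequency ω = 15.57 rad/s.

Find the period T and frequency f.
T = 2π/ω = 2π/15.57 = 0.4035 s; f = ω/2π = 2.478 Hz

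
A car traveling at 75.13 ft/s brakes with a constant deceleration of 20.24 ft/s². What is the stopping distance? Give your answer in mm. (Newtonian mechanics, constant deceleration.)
d = v₀² / (2a) (with unit conversion) = 42500.0 mm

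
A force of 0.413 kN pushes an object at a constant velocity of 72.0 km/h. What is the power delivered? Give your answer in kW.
P = Fv = 413 N × 20 m/s = 8260 W = 8.26 kW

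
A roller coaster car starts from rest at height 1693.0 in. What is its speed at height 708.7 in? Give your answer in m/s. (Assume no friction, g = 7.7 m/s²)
mgh₁ = ½mv₂² + mgh₂ → v₂ = √(2g(h₁−h₂)) = √(2×7.7×(43−18)) = 19.62 m/s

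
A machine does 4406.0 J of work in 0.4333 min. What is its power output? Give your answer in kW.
P = W/t = 4406 J / 26 s = 169.5 W = 0.1695 kW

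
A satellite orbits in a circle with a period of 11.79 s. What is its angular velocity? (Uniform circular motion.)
ω = 2π/T = 2π/11.79 = 0.5329 rad/s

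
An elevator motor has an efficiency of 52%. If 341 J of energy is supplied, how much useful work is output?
W_out = η × W_in = 0.52 × 341 = 177.32 J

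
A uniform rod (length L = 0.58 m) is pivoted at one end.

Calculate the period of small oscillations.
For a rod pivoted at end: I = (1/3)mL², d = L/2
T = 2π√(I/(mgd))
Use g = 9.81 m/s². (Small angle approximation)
I/m = (1/3)L² = 0.1121 m²; d = L/2 = 0.29 m
T = 2π√(I/(mgd)) = 2π√(0.1121/(9.81×0.29)) = 1.247 s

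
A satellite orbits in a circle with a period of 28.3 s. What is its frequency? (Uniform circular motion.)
f = 1/T = 1/28.3 = 0.0353 Hz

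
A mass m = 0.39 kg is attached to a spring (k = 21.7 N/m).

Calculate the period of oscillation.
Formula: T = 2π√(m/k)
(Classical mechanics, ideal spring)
T = 2π√(m/k) = 2π√(0.39/21.7) = 0.8423 s; f = 1/T = 1.187 Hz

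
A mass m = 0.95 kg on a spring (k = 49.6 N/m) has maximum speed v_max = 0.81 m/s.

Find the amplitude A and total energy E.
½mv²_max = ½kA² → A = v_max√(m/k) = 0.81×√(0.95/49.6) = 0.1121 m = 11.21 cm
E = ½mv²_max = ½×0.95×0.81² = 0.3116 J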